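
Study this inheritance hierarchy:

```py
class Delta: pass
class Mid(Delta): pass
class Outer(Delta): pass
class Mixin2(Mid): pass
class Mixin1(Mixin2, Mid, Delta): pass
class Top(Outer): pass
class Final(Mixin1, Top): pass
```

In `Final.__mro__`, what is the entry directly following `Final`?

Mixin1

L[Final] = Final + merge(L[Mixin1], L[Top], [Mixin1 Top])
  take Mixin1:  [Mixin1 Mixin2 Mid Delta object] + [Top Outer Delta object] + [Mixin1 Top]
  take Mixin2:  [Mixin2 Mid Delta object] + [Top Outer Delta object] + [Top]
  take Mid:  [Mid Delta object] + [Top Outer Delta object] + [Top]
  take Top:  [Delta object] + [Top Outer Delta object] + [Top]
  take Outer:  [Delta object] + [Outer Delta object]
  take Delta:  [Delta object] + [Delta object]
  take object:  [object] + [object]
MRO: Final Mixin1 Mixin2 Mid Top Outer Delta object
Final is at position 0; next is Mixin1.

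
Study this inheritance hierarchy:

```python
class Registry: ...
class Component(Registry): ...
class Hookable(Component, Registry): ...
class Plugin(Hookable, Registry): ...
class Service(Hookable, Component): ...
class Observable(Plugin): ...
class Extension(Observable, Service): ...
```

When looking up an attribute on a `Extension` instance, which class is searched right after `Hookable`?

Component

L[Extension] = Extension + merge(L[Observable], L[Service], [Observable Service])
  take Observable:  [Observable Plugin Hookable Component Registry object] + [Service Hookable Component Registry object] + [Observable Service]
  take Plugin:  [Plugin Hookable Component Registry object] + [Service Hookable Component Registry object] + [Service]
  take Service:  [Hookable Component Registry object] + [Service Hookable Component Registry object] + [Service]
  take Hookable:  [Hookable Component Registry object] + [Hookable Component Registry object]
  take Component:  [Component Registry object] + [Component Registry object]
  take Registry:  [Registry object] + [Registry object]
  take object:  [object] + [object]
MRO: Extension Observable Plugin Service Hookable Component Registry object
Hookable is at position 4; next is Component.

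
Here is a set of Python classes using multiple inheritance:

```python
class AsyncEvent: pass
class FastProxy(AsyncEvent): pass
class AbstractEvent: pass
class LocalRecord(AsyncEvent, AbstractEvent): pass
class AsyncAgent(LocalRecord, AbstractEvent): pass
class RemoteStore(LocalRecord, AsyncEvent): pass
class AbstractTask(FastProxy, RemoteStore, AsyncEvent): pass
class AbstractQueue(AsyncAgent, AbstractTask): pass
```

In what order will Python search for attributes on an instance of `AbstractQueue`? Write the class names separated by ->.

AbstractQueue -> AsyncAgent -> AbstractTask -> FastProxy -> RemoteStore -> LocalRecord -> AsyncEvent -> AbstractEvent -> object

L[AbstractQueue] = AbstractQueue + merge(L[AsyncAgent], L[AbstractTask], [AsyncAgent AbstractTask])
  take AsyncAgent:  [AsyncAgent LocalRecord AsyncEvent AbstractEvent object] + [AbstractTask FastProxy RemoteStore LocalRecord AsyncEvent AbstractEvent object] + [AsyncAgent AbstractTask]
  take AbstractTask:  [LocalRecord AsyncEvent AbstractEvent object] + [AbstractTask FastProxy RemoteStore LocalRecord AsyncEvent AbstractEvent object] + [AbstractTask]
  take FastProxy:  [LocalRecord AsyncEvent AbstractEvent object] + [FastProxy RemoteStore LocalRecord AsyncEvent AbstractEvent object]
  take RemoteStore:  [LocalRecord AsyncEvent AbstractEvent object] + [RemoteStore LocalRecord AsyncEvent AbstractEvent object]
  take LocalRecord:  [LocalRecord AsyncEvent AbstractEvent object] + [LocalRecord AsyncEvent AbstractEvent object]
  take AsyncEvent:  [AsyncEvent AbstractEvent object] + [AsyncEvent AbstractEvent object]
  take AbstractEvent:  [AbstractEvent object] + [AbstractEvent object]
  take object:  [object] + [object]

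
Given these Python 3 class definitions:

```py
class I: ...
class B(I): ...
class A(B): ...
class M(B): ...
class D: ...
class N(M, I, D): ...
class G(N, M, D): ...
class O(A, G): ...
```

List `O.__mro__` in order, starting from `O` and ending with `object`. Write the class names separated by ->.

O -> A -> G -> N -> M -> B -> I -> D -> object

L[O] = O + merge(L[A], L[G], [A G])
  take A:  [A B I object] + [G N M B I D object] + [A G]
  take G:  [B I object] + [G N M B I D object] + [G]
  take N:  [B I object] + [N M B I D object]
  take M:  [B I object] + [M B I D object]
  take B:  [B I object] + [B I D object]
  take I:  [I object] + [I D object]
  take D:  [object] + [D object]
  take object:  [object] + [object]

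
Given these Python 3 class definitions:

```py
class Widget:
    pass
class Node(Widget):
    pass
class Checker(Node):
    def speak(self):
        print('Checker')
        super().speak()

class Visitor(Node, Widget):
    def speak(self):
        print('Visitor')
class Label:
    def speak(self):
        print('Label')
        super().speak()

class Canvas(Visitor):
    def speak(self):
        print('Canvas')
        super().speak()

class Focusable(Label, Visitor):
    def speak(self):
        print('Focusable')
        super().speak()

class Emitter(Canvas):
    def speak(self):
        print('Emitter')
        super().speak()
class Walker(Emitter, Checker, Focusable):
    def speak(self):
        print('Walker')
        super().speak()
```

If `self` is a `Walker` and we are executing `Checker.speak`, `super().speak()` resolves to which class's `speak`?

Focusable

L[Walker] = Walker + merge(L[Emitter], L[Checker], L[Focusable], [Emitter Checker Focusable])
  take Emitter:  [Emitter Canvas Visitor Node Widget object] + [Checker Node Widget object] + [Focusable Label Visitor Node Widget object] + [Emitter Checker Focusable]
  take Canvas:  [Canvas Visitor Node Widget object] + [Checker Node Widget object] + [Focusable Label Visitor Node Widget object] + [Checker Focusable]
  take Checker:  [Visitor Node Widget object] + [Checker Node Widget object] + [Focusable Label Visitor Node Widget object] + [Checker Focusable]
  take Focusable:  [Visitor Node Widget object] + [Node Widget object] + [Focusable Label Visitor Node Widget object] + [Focusable]
  take Label:  [Visitor Node Widget object] + [Node Widget object] + [Label Visitor Node Widget object]
  take Visitor:  [Visitor Node Widget object] + [Node Widget object] + [Visitor Node Widget object]
  take Node:  [Node Widget object] + [Node Widget object] + [Node Widget object]
  take Widget:  [Widget object] + [Widget object] + [Widget object]
  take object:  [object] + [object] + [object]
MRO: Walker Emitter Canvas Checker Focusable Label Visitor Node Widget object
super() in Checker.speak on a Walker instance goes to the class after Checker in Walker's MRO: Focusable.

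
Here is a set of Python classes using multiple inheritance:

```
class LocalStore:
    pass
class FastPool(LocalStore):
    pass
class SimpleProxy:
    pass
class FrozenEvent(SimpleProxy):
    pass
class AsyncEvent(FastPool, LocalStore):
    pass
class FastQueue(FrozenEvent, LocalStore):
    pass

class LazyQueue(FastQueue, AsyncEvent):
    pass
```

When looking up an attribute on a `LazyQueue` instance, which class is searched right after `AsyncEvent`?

FastPool

L[LazyQueue] = LazyQueue + merge(L[FastQueue], L[AsyncEvent], [FastQueue AsyncEvent])
  take FastQueue:  [FastQueue FrozenEvent SimpleProxy LocalStore object] + [AsyncEvent FastPool LocalStore object] + [FastQueue AsyncEvent]
  take FrozenEvent:  [FrozenEvent SimpleProxy LocalStore object] + [AsyncEvent FastPool LocalStore object] + [AsyncEvent]
  take SimpleProxy:  [SimpleProxy LocalStore object] + [AsyncEvent FastPool LocalStore object] + [AsyncEvent]
  take AsyncEvent:  [LocalStore object] + [AsyncEvent FastPool LocalStore object] + [AsyncEvent]
  take FastPool:  [LocalStore object] + [FastPool LocalStore object]
  take LocalStore:  [LocalStore object] + [LocalStore object]
  take object:  [object] + [object]
MRO: LazyQueue FastQueue FrozenEvent SimpleProxy AsyncEvent FastPool LocalStore object
AsyncEvent is at position 4; next is FastPool.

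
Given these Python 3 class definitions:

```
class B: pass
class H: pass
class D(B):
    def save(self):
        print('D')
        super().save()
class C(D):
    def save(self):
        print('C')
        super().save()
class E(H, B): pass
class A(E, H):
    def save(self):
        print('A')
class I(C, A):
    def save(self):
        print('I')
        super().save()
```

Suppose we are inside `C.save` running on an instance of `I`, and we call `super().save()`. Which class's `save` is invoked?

L[I] = I + merge(L[C], L[A], [C A])
  take C:  [C D B object] + [A E H B object] + [C A]
  take D:  [D B object] + [A E H B object] + [A]
  take A:  [B object] + [A E H B object] + [A]
  take E:  [B object] + [E H B object]
  take H:  [B object] + [H B object]
  take B:  [B object] + [B object]
  take object:  [object] + [object]
MRO: I C D A E H B object
super() in C.save on a I instance goes to the class after C in I's MRO: D.

D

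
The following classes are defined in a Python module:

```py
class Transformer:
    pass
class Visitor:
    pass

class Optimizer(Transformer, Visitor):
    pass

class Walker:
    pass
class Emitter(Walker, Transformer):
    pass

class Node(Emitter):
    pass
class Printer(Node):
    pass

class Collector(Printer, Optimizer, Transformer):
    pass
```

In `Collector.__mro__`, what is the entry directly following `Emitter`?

Walker

L[Collector] = Collector + merge(L[Printer], L[Optimizer], L[Transformer], [Printer Optimizer Transformer])
  take Printer:  [Printer Node Emitter Walker Transformer object] + [Optimizer Transformer Visitor object] + [Transformer object] + [Printer Optimizer Transformer]
  take Node:  [Node Emitter Walker Transformer object] + [Optimizer Transformer Visitor object] + [Transformer object] + [Optimizer Transformer]
  take Emitter:  [Emitter Walker Transformer object] + [Optimizer Transformer Visitor object] + [Transformer object] + [Optimizer Transformer]
  take Walker:  [Walker Transformer object] + [Optimizer Transformer Visitor object] + [Transformer object] + [Optimizer Transformer]
  take Optimizer:  [Transformer object] + [Optimizer Transformer Visitor object] + [Transformer object] + [Optimizer Transformer]
  take Transformer:  [Transformer object] + [Transformer Visitor object] + [Transformer object] + [Transformer]
  take Visitor:  [object] + [Visitor object] + [object]
  take object:  [object] + [object] + [object]
MRO: Collector Printer Node Emitter Walker Optimizer Transformer Visitor object
Emitter is at position 3; next is Walker.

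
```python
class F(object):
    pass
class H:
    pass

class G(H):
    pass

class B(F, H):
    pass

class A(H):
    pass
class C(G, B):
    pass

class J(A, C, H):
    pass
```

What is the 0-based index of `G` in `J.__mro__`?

3

L[J] = J + merge(L[A], L[C], L[H], [A C H])
  take A:  [A H object] + [C G B F H object] + [H object] + [A C H]
  take C:  [H object] + [C G B F H object] + [H object] + [C H]
  take G:  [H object] + [G B F H object] + [H object] + [H]
  take B:  [H object] + [B F H object] + [H object] + [H]
  take F:  [H object] + [F H object] + [H object] + [H]
  take H:  [H object] + [H object] + [H object] + [H]
  take object:  [object] + [object] + [object]
MRO: J A C G B F H object
G sits at index 3.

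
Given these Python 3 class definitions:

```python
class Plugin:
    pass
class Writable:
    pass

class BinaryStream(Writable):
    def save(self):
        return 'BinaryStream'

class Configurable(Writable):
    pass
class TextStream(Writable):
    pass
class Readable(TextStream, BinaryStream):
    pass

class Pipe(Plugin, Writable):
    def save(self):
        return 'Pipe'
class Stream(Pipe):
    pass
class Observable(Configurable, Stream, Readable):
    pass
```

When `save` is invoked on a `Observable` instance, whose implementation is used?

Pipe

L[Observable] = Observable + merge(L[Configurable], L[Stream], L[Readable], [Configurable Stream Readable])
  take Configurable:  [Configurable Writable object] + [Stream Pipe Plugin Writable object] + [Readable TextStream BinaryStream Writable object] + [Configurable Stream Readable]
  take Stream:  [Writable object] + [Stream Pipe Plugin Writable object] + [Readable TextStream BinaryStream Writable object] + [Stream Readable]
  take Pipe:  [Writable object] + [Pipe Plugin Writable object] + [Readable TextStream BinaryStream Writable object] + [Readable]
  take Plugin:  [Writable object] + [Plugin Writable object] + [Readable TextStream BinaryStream Writable object] + [Readable]
  take Readable:  [Writable object] + [Writable object] + [Readable TextStream BinaryStream Writable object] + [Readable]
  take TextStream:  [Writable object] + [Writable object] + [TextStream BinaryStream Writable object]
  take BinaryStream:  [Writable object] + [Writable object] + [BinaryStream Writable object]
  take Writable:  [Writable object] + [Writable object] + [Writable object]
  take object:  [object] + [object] + [object]
MRO: Observable Configurable Stream Pipe Plugin Readable TextStream BinaryStream Writable object
save is defined in: BinaryStream, Pipe. First along the MRO is Pipe.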